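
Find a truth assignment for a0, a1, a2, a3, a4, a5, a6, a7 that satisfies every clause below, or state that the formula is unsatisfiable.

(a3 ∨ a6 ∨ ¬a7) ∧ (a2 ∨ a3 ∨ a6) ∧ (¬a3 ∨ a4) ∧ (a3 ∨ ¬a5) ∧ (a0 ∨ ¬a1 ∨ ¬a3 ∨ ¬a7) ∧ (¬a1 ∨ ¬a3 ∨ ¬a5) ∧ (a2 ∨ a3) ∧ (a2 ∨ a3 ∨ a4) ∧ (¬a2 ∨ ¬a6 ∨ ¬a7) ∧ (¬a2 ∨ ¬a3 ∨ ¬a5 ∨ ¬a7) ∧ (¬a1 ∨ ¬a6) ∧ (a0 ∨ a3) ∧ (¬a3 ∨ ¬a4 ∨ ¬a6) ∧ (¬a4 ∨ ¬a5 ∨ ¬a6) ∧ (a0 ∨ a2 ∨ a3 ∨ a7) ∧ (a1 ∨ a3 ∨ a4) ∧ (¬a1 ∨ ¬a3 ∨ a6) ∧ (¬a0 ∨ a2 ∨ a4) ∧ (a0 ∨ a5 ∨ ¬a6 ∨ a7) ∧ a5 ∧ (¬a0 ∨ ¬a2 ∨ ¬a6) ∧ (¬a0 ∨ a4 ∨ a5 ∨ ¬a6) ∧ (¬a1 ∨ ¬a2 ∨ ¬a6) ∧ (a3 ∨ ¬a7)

a0: False, a1: False, a2: True, a3: True, a4: True, a5: True, a6: False, a7: False

Unit clause (a5) forces a5 = True.
In (a3 ∨ ¬a5) only a3 is left, so a3 = True.
In (¬a1 ∨ ¬a3 ∨ ¬a5) only ¬a1 is left, so a1 = False.
In (¬a3 ∨ a4) only a4 is left, so a4 = True.
In (¬a3 ∨ ¬a4 ∨ ¬a6) only ¬a6 is left, so a6 = False.
Set a0 = False.
Set a2 = True.
  then (¬a2 ∨ ¬a3 ∨ ¬a5 ∨ ¬a7) forces a7 = False.
All clauses satisfied.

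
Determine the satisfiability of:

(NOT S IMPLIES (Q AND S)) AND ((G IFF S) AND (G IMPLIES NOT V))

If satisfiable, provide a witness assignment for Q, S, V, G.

Q=F, S=T, V=F, G=T

  NOT S IMPLIES (Q AND S) = True
    NOT S = False
    Q AND S = False
  (G IFF S) AND (G IMPLIES NOT V) = True
    G IFF S = True
    G IMPLIES NOT V = True
      NOT V = True
Both conjuncts True, so the formula holds.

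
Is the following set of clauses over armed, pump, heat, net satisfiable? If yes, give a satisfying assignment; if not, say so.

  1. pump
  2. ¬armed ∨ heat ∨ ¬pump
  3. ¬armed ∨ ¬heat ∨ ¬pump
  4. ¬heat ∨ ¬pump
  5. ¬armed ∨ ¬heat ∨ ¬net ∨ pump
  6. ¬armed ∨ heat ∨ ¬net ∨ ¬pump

Unit clause (pump) forces pump = True.
In (¬heat ∨ ¬pump) only ¬heat is left, so heat = False.
In (¬armed ∨ heat ∨ ¬pump) only ¬armed is left, so armed = False.
Set net = False.
All clauses satisfied.

armed = False; pump = True; heat = False; net = False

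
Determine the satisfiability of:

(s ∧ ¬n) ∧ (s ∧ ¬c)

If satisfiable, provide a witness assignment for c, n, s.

c = False; n = False; s = True

  s ∧ ¬n = True
    ¬n = True
  s ∧ ¬c = True
    ¬c = True
Both conjuncts True, so the formula holds.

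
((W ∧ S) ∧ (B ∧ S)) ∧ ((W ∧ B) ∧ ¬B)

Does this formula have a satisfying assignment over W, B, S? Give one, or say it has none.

No satisfying assignment exists.

Case B = True: the conjunct ¬B is False.
Case B = False: the conjunct B is False.
Both cases fail — unsatisfiable.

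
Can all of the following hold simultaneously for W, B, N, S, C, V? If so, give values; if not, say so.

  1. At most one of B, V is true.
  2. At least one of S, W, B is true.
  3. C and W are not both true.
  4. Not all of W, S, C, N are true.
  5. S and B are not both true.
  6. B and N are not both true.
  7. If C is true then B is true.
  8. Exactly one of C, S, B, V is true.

W: True, B: False, N: False, S: False, C: False, V: True

  (1) {B, V}: 1 true — at most one ✓
  (2) {S, W, B}: 1 true — at least one ✓
  (3) C=F, W=T — not both ✓
  (4) {W, S, C, N}: 1/4 true — not all ✓
  (5) S=F, B=F — not both ✓
  (6) B=F, N=F — not both ✓
  (7) C=F ⇒ B: vacuous ✓
  (8) {C, S, B, V}: 1 true — exactly one ✓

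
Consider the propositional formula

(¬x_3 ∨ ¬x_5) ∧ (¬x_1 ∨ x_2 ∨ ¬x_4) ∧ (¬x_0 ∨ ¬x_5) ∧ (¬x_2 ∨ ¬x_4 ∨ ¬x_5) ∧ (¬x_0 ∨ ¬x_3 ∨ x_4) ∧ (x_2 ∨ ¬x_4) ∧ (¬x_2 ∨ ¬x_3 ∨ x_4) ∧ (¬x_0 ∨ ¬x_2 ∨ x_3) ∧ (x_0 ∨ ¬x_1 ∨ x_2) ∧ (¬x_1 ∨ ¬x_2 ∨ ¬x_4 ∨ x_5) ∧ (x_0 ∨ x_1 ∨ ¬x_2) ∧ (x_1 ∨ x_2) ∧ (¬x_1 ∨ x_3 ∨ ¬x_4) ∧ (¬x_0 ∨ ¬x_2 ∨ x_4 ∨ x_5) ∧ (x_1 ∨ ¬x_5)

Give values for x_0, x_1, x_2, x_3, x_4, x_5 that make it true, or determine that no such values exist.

x_0=T, x_1=F, x_2=T, x_3=T, x_4=T, x_5=F

Set x_0 = True.
  then (¬x_0 ∨ ¬x_5) forces x_5 = False.
Set x_1 = False.
  then (x_1 ∨ x_2) forces x_2 = True.
  then (¬x_0 ∨ ¬x_2 ∨ x_4 ∨ x_5) forces x_4 = True.
  then (¬x_0 ∨ ¬x_2 ∨ x_3) forces x_3 = True.
All clauses satisfied.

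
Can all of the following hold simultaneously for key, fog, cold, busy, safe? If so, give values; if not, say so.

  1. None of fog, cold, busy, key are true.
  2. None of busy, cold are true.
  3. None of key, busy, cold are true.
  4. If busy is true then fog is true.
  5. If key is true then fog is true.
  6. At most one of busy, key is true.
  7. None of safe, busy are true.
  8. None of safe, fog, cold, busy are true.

key: False; fog: False; cold: False; busy: False; safe: False

  (1) {fog, cold, busy, key}: 0 true — none ✓
  (2) {busy, cold}: 0 true — none ✓
  (3) {key, busy, cold}: 0 true — none ✓
  (4) busy=F ⇒ fog: vacuous ✓
  (5) key=F ⇒ fog: vacuous ✓
  (6) {busy, key}: 0 true — at most one ✓
  (7) {safe, busy}: 0 true — none ✓
  (8) {safe, fog, cold, busy}: 0 true — none ✓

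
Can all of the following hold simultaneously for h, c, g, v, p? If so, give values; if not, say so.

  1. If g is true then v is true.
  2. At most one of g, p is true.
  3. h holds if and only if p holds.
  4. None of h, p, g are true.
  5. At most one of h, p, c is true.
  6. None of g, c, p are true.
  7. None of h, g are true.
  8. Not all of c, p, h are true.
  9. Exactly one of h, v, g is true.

h = False, c = False, g = False, v = True, p = False

  (1) g=F ⇒ v: vacuous ✓
  (2) {g, p}: 0 true — at most one ✓
  (3) h=F, p=F — same ✓
  (4) {h, p, g}: 0 true — none ✓
  (5) {h, p, c}: 0 true — at most one ✓
  (6) {g, c, p}: 0 true — none ✓
  (7) {h, g}: 0 true — none ✓
  (8) {c, p, h}: 0/3 true — not all ✓
  (9) {h, v, g}: 1 true — exactly one ✓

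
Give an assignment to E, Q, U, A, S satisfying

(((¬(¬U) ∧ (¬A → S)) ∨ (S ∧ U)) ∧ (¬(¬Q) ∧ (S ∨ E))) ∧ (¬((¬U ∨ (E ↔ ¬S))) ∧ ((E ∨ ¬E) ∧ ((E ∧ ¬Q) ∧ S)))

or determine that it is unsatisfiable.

Case Q = True: the conjunct ¬Q is False.
Case Q = False: the conjunct ¬(¬Q) becomes ¬(¬False) = False.
Both cases fail — unsatisfiable.

Unsatisfiable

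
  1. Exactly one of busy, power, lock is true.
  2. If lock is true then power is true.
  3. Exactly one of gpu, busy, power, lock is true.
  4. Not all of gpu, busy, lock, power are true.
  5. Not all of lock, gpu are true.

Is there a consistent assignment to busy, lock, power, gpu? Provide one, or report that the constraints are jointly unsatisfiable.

busy=T, lock=F, power=F, gpu=F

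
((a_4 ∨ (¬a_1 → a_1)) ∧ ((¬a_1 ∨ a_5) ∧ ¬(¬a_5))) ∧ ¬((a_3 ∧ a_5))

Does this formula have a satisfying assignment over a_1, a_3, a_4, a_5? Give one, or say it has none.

a_1=T, a_3=F, a_4=F, a_5=T

  (a_4 ∨ (¬a_1 → a_1)) ∧ ((¬a_1 ∨ a_5) ∧ ¬(¬a_5)) = True
    a_4 ∨ (¬a_1 → a_1) = True
      ¬a_1 → a_1 = True
        ¬a_1 = False
    (¬a_1 ∨ a_5) ∧ ¬(¬a_5) = True
      ¬a_1 ∨ a_5 = True
        ¬a_1 = False
      ¬(¬a_5) = True
        ¬a_5 = False
  ¬((a_3 ∧ a_5)) = True
    a_3 ∧ a_5 = False
Both conjuncts True, so the formula holds.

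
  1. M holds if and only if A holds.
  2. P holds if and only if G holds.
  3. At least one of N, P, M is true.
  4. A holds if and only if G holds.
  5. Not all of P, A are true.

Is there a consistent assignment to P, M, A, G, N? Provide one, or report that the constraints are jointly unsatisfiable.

P=F; M=F; A=F; G=F; N=T

  (1) M=F, A=F — same ✓
  (2) P=F, G=F — same ✓
  (3) {N, P, M}: 1 true — at least one ✓
  (4) A=F, G=F — same ✓
  (5) {P, A}: 0/2 true — not all ✓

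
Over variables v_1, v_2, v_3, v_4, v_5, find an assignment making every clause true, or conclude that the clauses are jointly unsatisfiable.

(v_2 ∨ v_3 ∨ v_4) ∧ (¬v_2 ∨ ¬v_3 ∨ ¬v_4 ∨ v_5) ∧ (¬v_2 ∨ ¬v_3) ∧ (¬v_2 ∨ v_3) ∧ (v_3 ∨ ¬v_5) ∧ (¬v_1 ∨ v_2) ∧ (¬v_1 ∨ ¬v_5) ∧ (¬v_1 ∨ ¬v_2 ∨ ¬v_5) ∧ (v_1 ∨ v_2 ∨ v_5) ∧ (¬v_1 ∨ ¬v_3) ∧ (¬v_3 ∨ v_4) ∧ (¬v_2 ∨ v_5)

Try v_1 = True:
  (¬v_1 ∨ v_2) forces v_2 = True.
  (¬v_2 ∨ ¬v_3) forces v_3 = False.
  clause (¬v_2 ∨ v_3) is falsified — backtrack.
So v_1 = False.
Set v_2 = False.
  then (v_1 ∨ v_2 ∨ v_5) forces v_5 = True.
  then (v_3 ∨ ¬v_5) forces v_3 = True.
  then (¬v_3 ∨ v_4) forces v_4 = True.
All clauses satisfied.

v_1 = False, v_2 = False, v_3 = True, v_4 = True, v_5 = True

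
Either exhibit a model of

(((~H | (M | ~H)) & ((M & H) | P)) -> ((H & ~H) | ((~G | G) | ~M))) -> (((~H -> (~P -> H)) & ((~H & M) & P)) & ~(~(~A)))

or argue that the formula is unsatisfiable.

H=F, A=F, G=T, M=T, P=T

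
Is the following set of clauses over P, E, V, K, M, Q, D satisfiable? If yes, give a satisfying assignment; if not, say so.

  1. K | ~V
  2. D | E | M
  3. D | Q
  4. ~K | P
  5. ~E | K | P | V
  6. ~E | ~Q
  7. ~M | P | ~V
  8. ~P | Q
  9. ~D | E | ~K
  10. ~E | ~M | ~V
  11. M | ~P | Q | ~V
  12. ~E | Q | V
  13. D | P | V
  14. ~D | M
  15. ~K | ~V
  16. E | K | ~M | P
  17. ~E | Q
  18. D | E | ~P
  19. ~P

UNSATISFIABLE

Case P = True:
  Clause (~P) is falsified — contradiction.
Case P = False:
  (~K | P) forces K = False.
  (K | ~V) forces V = False.
  (~E | K | P | V) forces E = False.
  (D | P | V) forces D = True.
  (~D | M) forces M = True.
  Clause (E | K | ~M | P) is falsified — contradiction.
Both cases fail, so the formula is unsatisfiable.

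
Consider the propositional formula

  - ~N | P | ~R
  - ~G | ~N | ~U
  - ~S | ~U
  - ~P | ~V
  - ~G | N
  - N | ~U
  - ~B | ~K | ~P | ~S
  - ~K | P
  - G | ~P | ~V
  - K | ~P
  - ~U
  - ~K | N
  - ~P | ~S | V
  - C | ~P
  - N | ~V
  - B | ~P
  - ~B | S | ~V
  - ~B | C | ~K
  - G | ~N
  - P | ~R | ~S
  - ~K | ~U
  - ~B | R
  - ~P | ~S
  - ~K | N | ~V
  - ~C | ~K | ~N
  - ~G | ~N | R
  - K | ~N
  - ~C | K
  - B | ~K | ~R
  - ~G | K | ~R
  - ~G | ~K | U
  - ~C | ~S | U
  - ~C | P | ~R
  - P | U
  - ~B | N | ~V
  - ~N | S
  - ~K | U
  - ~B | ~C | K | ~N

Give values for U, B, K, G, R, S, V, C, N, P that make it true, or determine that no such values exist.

Case U = True:
  Clause (~U) is falsified — contradiction.
Case U = False:
  (P | U) forces P = True.
  (~P | ~V) forces V = False.
  (K | ~P) forces K = True.
  Clause (~K | U) is falsified — contradiction.
Both cases fail, so the formula is unsatisfiable.

The formula is unsatisfiable.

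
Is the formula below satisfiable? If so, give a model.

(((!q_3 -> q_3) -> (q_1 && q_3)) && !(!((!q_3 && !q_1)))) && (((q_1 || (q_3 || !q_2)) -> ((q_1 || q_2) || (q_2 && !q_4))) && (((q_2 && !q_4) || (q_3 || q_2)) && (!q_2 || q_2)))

q_1 = False, q_2 = True, q_3 = False, q_4 = False

  ((!q_3 -> q_3) -> (q_1 && q_3)) && !(!((!q_3 && !q_1))) = True
    (!q_3 -> q_3) -> (q_1 && q_3) = True
      !q_3 -> q_3 = False
        !q_3 = True
      q_1 && q_3 = False
    !(!((!q_3 && !q_1))) = True
      !((!q_3 && !q_1)) = False
        !q_3 && !q_1 = True
          !q_3 = True
          !q_1 = True
  ((q_1 || (q_3 || !q_2)) -> ((q_1 || q_2) || (q_2 && !q_4))) && (((q_2 && !q_4) || (q_3 || q_2)) && (!q_2 || q_2)) = True
    (q_1 || (q_3 || !q_2)) -> ((q_1 || q_2) || (q_2 && !q_4)) = True
      q_1 || (q_3 || !q_2) = False
        q_3 || !q_2 = False
          !q_2 = False
      (q_1 || q_2) || (q_2 && !q_4) = True
        q_1 || q_2 = True
        q_2 && !q_4 = True
          !q_4 = True
    ((q_2 && !q_4) || (q_3 || q_2)) && (!q_2 || q_2) = True
      (q_2 && !q_4) || (q_3 || q_2) = True
        q_2 && !q_4 = True
          !q_4 = True
        q_3 || q_2 = True
      !q_2 || q_2 = True
        !q_2 = False
Both conjuncts True, so the formula holds.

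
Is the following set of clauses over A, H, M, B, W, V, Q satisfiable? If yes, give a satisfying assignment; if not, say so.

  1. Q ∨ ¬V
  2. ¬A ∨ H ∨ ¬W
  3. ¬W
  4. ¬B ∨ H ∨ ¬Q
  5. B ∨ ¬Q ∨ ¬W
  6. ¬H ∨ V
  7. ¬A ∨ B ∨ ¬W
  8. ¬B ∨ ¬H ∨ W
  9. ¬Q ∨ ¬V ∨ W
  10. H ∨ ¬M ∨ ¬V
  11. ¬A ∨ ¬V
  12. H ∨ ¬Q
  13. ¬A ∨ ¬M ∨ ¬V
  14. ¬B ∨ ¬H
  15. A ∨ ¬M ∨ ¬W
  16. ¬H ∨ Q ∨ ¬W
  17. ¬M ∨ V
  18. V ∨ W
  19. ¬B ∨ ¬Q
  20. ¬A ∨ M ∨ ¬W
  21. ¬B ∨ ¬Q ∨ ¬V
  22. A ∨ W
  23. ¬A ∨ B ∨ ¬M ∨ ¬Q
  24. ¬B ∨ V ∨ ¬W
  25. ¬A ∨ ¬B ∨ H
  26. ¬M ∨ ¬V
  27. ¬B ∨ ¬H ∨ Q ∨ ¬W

No satisfying assignment exists.

Case W = True:
  Clause (¬W) is falsified — contradiction.
Case W = False:
  (V ∨ W) forces V = True.
  (Q ∨ ¬V) forces Q = True.
  Clause (¬Q ∨ ¬V ∨ W) is falsified — contradiction.
Both cases fail, so the formula is unsatisfiable.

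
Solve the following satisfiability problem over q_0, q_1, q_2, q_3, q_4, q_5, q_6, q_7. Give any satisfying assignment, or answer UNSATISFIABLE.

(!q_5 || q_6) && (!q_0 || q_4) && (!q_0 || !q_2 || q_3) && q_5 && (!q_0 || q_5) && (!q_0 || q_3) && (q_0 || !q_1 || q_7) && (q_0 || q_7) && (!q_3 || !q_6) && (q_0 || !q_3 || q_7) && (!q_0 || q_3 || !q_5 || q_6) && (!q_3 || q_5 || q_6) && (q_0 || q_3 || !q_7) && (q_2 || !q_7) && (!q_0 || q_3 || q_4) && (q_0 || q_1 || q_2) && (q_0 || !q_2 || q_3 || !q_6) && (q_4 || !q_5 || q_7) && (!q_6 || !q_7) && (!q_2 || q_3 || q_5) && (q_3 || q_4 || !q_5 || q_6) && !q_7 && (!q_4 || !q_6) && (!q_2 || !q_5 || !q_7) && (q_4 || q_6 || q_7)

Case q_5 = True:
  (!q_5 || q_6) forces q_6 = True.
  (!q_3 || !q_6) forces q_3 = False.
  (!q_0 || q_3) forces q_0 = False.
  (q_0 || q_7) forces q_7 = True.
  Clause (q_0 || q_3 || !q_7) is falsified — contradiction.
Case q_5 = False:
  Clause (q_5) is falsified — contradiction.
Both cases fail, so the formula is unsatisfiable.

Unsatisfiable — no assignment works.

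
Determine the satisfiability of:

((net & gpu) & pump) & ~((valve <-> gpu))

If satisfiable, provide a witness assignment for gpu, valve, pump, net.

gpu = True, valve = False, pump = True, net = True

  (net & gpu) & pump = True
    net & gpu = True
  ~((valve <-> gpu)) = True
    valve <-> gpu = False
Both conjuncts True, so the formula holds.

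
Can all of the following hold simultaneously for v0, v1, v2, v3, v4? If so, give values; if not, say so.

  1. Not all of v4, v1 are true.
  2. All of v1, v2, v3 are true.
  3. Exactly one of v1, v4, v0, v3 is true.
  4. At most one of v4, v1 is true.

Case v3 = True:
  (2) forces v1 = True.
  Constraint (3) is violated (v1=T, v3=T) — contradiction.
Case v3 = False:
  Constraint (2) is violated (v3=F) — contradiction.
Both cases fail — unsatisfiable.

No satisfying assignment exists.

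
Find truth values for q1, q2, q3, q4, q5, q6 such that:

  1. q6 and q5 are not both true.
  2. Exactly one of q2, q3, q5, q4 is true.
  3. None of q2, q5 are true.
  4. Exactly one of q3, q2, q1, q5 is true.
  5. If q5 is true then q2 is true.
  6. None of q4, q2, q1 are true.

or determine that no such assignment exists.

q1 = False; q2 = False; q3 = True; q4 = False; q5 = False; q6 = False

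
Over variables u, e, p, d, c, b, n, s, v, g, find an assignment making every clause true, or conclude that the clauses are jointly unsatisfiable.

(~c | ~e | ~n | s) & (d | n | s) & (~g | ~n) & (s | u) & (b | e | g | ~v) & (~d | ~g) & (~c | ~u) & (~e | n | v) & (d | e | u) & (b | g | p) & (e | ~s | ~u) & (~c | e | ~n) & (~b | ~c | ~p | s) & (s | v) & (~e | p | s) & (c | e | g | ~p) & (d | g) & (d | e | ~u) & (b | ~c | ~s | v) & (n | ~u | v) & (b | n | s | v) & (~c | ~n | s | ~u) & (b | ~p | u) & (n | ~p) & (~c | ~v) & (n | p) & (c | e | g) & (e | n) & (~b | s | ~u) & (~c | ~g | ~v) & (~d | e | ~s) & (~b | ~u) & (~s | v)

Set u = True.
  then (~c | ~u) forces c = False.
  then (~b | ~u) forces b = False.
Try e = False:
  (e | ~s | ~u) forces s = False.
  (s | v) forces v = True.
  (b | e | g | ~v) forces g = True.
  (~g | ~n) forces n = False.
  clause (e | n) is falsified — backtrack.
So e = True.
Try p = False:
  (b | g | p) forces g = True.
  (~g | ~n) forces n = False.
  clause (n | p) is falsified — backtrack.
So p = True.
  then (n | ~p) forces n = True.
  then (~g | ~n) forces g = False.
  then (d | g) forces d = True.
Set s = False.
  then (s | v) forces v = True.
All clauses satisfied.

u: True, e: True, p: True, d: True, c: False, b: False, n: True, s: False, v: True, g: False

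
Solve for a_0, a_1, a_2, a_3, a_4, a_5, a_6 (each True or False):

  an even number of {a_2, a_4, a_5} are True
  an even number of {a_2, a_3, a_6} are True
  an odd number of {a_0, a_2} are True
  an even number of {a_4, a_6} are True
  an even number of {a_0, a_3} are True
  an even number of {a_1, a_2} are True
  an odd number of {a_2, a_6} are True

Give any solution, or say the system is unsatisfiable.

a_0 = True, a_1 = False, a_2 = False, a_3 = True, a_4 = True, a_5 = True, a_6 = True

{a_2, a_4, a_5}: 2 true → even ✓
{a_2, a_3, a_6}: 2 true → even ✓
{a_0, a_2}: 1 true → odd ✓
{a_4, a_6}: 2 true → even ✓
{a_0, a_3}: 2 true → even ✓
{a_1, a_2}: 0 true → even ✓
{a_2, a_6}: 1 true → odd ✓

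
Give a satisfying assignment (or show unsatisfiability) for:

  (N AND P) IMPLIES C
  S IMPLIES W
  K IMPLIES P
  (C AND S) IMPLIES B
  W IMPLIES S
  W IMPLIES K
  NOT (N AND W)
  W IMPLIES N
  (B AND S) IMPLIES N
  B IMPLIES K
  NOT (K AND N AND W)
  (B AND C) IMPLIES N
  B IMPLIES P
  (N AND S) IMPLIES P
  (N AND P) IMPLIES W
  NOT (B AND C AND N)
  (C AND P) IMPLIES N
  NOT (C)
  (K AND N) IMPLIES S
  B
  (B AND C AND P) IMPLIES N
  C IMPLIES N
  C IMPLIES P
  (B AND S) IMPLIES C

P = True, B = True, K = True, W = False, C = False, S = False, N = False

Unit clause (B) forces B = True.
Unit clause (NOT C) forces C = False.
In (NOT B OR C OR NOT S) only NOT S is left, so S = False.
In (S OR NOT W) only NOT W is left, so W = False.
In (NOT B OR P) only P is left, so P = True.
In (NOT B OR K) only K is left, so K = True.
In (NOT N OR NOT P OR W) only NOT N is left, so N = False.
All clauses satisfied.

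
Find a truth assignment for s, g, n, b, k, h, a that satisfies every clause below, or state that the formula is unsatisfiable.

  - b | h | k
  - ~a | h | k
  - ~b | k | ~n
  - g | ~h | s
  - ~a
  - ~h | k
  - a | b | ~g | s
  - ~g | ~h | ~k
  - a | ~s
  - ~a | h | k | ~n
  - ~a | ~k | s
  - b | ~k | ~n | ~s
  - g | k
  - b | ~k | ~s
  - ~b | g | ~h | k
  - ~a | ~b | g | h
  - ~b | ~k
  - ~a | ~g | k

s=F, g=T, n=F, b=T, k=F, h=F, a=F

Unit clause (~a) forces a = False.
In (a | ~s) only ~s is left, so s = False.
Set g = True.
  then (a | b | ~g | s) forces b = True.
  then (~b | ~k) forces k = False.
  then (~b | k | ~n) forces n = False.
  then (~h | k) forces h = False.
All clauses satisfied.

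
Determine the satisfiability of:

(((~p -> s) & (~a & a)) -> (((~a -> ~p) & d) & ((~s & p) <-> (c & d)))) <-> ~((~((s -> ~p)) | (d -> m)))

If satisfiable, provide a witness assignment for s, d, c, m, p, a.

s = True, d = True, c = True, m = False, p = False, a = False

  (((~p -> s) & (~a & a)) -> (((~a -> ~p) & d) & ((~s & p) <-> (c & d)))) <-> ~((~((s -> ~p)) | (d -> m))) = True
    ((~p -> s) & (~a & a)) -> (((~a -> ~p) & d) & ((~s & p) <-> (c & d))) = True
      (~p -> s) & (~a & a) = False
        ~p -> s = True
          ~p = True
        ~a & a = False
          ~a = True
      ((~a -> ~p) & d) & ((~s & p) <-> (c & d)) = False
        (~a -> ~p) & d = True
          ~a -> ~p = True
            ~a = True
            ~p = True
        (~s & p) <-> (c & d) = False
          ~s & p = False
            ~s = False
          c & d = True
    ~((~((s -> ~p)) | (d -> m))) = True
      ~((s -> ~p)) | (d -> m) = False
        ~((s -> ~p)) = False
          s -> ~p = True
            ~p = True
        d -> m = False
The formula evaluates to True.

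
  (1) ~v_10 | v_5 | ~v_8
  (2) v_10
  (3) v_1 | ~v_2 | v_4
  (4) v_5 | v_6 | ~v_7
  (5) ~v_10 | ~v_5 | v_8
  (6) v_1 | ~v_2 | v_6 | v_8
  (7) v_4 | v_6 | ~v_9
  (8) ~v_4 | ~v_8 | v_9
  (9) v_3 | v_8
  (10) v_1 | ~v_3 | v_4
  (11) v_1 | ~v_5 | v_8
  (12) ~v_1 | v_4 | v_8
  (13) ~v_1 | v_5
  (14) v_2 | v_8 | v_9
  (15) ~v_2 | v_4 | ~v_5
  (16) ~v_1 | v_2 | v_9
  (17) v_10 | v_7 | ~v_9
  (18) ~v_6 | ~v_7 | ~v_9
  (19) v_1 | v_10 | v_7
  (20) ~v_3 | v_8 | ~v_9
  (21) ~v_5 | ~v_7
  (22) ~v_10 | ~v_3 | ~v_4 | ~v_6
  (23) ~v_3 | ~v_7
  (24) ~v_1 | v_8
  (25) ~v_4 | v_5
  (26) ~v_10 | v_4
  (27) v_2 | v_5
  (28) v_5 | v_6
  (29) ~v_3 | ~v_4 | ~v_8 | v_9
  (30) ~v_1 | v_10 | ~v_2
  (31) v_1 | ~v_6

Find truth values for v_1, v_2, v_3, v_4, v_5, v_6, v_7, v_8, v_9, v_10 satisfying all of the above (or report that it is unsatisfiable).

v_1=T, v_2=F, v_3=T, v_4=T, v_5=T, v_6=F, v_7=F, v_8=T, v_9=T, v_10=T

Unit clause (v_10) forces v_10 = True.
In (~v_10 | v_4) only v_4 is left, so v_4 = True.
In (~v_4 | v_5) only v_5 is left, so v_5 = True.
In (~v_10 | ~v_5 | v_8) only v_8 is left, so v_8 = True.
In (~v_4 | ~v_8 | v_9) only v_9 is left, so v_9 = True.
In (~v_5 | ~v_7) only ~v_7 is left, so v_7 = False.
Set v_1 = True.
Set v_2 = False.
Set v_3 = True.
  then (~v_10 | ~v_3 | ~v_4 | ~v_6) forces v_6 = False.
All clauses satisfied.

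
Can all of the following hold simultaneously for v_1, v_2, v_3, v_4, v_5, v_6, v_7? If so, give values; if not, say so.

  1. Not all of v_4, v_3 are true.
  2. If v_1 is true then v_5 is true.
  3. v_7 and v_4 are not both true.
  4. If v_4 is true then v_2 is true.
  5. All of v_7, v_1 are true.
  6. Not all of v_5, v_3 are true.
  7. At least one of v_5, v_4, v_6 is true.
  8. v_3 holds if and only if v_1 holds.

Case v_1 = True:
  (2) with v_1=T forces v_5 = True.
  (5) forces v_7 = True.
  (3) with v_7=T forces v_4 = False.
  (6) with v_5=T forces v_3 = False.
  Constraint (8) is violated (v_3=F, v_1=T) — contradiction.
Case v_1 = False:
  Constraint (5) is violated (v_1=F) — contradiction.
Both cases fail — unsatisfiable.

No satisfying assignment exists.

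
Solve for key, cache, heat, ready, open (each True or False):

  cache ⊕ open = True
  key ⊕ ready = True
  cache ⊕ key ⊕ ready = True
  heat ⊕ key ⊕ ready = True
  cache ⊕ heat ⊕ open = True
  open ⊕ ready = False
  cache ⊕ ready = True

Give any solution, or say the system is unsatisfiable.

key = False, cache = False, heat = False, ready = True, open = True

cache ⊕ open = F ⊕ T = True ✓
key ⊕ ready = F ⊕ T = True ✓
cache ⊕ key ⊕ ready = F ⊕ F ⊕ T = True ✓
heat ⊕ key ⊕ ready = F ⊕ F ⊕ T = True ✓
cache ⊕ heat ⊕ open = F ⊕ F ⊕ T = True ✓
open ⊕ ready = T ⊕ T = False ✓
cache ⊕ ready = F ⊕ T = True ✓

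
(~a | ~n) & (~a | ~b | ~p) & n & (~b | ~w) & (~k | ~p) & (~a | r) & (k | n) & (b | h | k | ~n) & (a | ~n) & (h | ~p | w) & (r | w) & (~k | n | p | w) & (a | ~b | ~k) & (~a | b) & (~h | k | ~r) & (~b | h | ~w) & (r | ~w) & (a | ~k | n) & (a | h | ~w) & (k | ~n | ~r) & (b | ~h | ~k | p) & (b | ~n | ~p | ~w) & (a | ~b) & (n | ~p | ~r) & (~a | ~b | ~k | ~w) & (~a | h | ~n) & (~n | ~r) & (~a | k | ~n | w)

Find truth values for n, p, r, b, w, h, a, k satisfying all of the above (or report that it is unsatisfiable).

Case n = True:
  (~a | ~n) forces a = False.
  Clause (a | ~n) is falsified — contradiction.
Case n = False:
  Clause (n) is falsified — contradiction.
Both cases fail, so the formula is unsatisfiable.

Unsatisfiable — no assignment works.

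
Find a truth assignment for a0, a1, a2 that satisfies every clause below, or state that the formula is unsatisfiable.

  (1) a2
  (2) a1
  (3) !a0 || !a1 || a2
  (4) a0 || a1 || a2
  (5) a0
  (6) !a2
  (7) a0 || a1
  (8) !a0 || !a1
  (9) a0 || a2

The formula is unsatisfiable.

Case a2 = True:
  Clause (!a2) is falsified — contradiction.
Case a2 = False:
  Clause (a2) is falsified — contradiction.
Both cases fail, so the formula is unsatisfiable.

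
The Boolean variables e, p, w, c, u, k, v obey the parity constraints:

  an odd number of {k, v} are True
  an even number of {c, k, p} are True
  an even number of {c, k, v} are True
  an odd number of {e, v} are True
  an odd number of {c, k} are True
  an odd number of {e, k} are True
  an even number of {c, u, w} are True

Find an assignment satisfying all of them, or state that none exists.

Adding constraints 1, 4, 6 mod 2: every variable appears an even number of times on the left, so the left side is 0.
But the right sides sum to 1 (mod 2). 0 ≠ 1 — the system is inconsistent.

Unsatisfiable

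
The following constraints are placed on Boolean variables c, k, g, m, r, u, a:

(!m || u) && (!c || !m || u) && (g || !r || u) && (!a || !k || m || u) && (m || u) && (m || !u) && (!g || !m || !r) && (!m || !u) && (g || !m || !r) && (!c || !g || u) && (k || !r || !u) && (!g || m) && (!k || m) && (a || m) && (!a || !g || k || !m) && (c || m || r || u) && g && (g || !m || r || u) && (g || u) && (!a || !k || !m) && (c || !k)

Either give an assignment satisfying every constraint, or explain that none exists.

The formula is unsatisfiable.

Case g = True:
  (!g || m) forces m = True.
  (!m || u) forces u = True.
  Clause (!m || !u) is falsified — contradiction.
Case g = False:
  Clause (g) is falsified — contradiction.
Both cases fail, so the formula is unsatisfiable.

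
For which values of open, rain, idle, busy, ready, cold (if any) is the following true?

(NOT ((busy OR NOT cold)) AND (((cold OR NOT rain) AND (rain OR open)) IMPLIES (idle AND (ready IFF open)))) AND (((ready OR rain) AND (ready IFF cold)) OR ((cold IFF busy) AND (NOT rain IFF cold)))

open = True; rain = True; idle = True; busy = False; ready = True; cold = True

  NOT ((busy OR NOT cold)) AND (((cold OR NOT rain) AND (rain OR open)) IMPLIES (idle AND (ready IFF open))) = True
    NOT ((busy OR NOT cold)) = True
      busy OR NOT cold = False
        NOT cold = False
    ((cold OR NOT rain) AND (rain OR open)) IMPLIES (idle AND (ready IFF open)) = True
      (cold OR NOT rain) AND (rain OR open) = True
        cold OR NOT rain = True
          NOT rain = False
        rain OR open = True
      idle AND (ready IFF open) = True
        ready IFF open = True
  ((ready OR rain) AND (ready IFF cold)) OR ((cold IFF busy) AND (NOT rain IFF cold)) = True
    (ready OR rain) AND (ready IFF cold) = True
      ready OR rain = True
      ready IFF cold = True
    (cold IFF busy) AND (NOT rain IFF cold) = False
      cold IFF busy = False
      NOT rain IFF cold = False
        NOT rain = False
Both conjuncts True, so the formula holds.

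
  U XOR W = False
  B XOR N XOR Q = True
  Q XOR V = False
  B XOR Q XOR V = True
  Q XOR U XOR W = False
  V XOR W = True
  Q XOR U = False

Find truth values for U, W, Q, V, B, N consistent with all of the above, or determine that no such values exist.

Adding constraints 1, 3, 6, 7 mod 2: every variable appears an even number of times on the left, so the left side is 0.
But the right sides sum to 1 (mod 2). 0 ≠ 1 — the system is inconsistent.

Unsatisfiable — no assignment works.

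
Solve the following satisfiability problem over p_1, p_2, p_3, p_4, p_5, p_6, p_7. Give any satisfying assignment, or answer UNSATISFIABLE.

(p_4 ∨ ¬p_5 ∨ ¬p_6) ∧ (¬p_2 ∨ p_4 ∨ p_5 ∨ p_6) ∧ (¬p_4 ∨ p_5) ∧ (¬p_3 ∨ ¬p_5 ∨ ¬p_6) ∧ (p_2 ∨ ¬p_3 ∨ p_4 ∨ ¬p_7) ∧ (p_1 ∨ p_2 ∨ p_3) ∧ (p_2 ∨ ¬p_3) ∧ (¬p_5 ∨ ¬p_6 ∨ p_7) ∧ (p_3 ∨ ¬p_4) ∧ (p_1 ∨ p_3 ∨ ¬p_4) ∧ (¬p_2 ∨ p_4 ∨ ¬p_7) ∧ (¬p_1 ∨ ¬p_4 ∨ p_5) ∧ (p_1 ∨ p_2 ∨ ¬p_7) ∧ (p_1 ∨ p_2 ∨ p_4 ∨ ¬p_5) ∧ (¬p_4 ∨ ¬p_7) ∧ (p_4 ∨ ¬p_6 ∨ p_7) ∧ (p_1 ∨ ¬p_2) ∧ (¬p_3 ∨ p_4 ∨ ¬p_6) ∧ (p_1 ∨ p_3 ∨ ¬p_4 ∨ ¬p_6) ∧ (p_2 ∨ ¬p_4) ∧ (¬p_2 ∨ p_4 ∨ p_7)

p_1=T, p_2=F, p_3=F, p_4=F, p_5=F, p_6=T, p_7=T

Try p_1 = False:
  (p_1 ∨ ¬p_2) forces p_2 = False.
  (p_1 ∨ p_2 ∨ p_3) forces p_3 = True.
  clause (p_2 ∨ ¬p_3) is falsified — backtrack.
So p_1 = True.
Set p_2 = False.
  then (p_2 ∨ ¬p_3) forces p_3 = False.
  then (p_3 ∨ ¬p_4) forces p_4 = False.
Set p_5 = False.
Set p_6 = True.
  then (p_4 ∨ ¬p_6 ∨ p_7) forces p_7 = True.
All clauses satisfied.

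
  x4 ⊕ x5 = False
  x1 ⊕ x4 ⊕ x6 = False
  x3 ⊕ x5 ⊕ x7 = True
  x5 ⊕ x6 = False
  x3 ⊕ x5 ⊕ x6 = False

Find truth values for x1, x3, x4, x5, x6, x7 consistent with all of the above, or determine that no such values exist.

x1: False, x3: False, x4: True, x5: True, x6: True, x7: False

x4 ⊕ x5 = T ⊕ T = False ✓
x1 ⊕ x4 ⊕ x6 = F ⊕ T ⊕ T = False ✓
x3 ⊕ x5 ⊕ x7 = F ⊕ T ⊕ F = True ✓
x5 ⊕ x6 = T ⊕ T = False ✓
x3 ⊕ x5 ⊕ x6 = F ⊕ T ⊕ T = False ✓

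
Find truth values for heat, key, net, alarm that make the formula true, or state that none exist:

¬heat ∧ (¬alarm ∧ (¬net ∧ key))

heat=F; key=T; net=F; alarm=F

  ¬heat = True
  ¬alarm ∧ (¬net ∧ key) = True
    ¬alarm = True
    ¬net ∧ key = True
      ¬net = True
Both conjuncts True, so the formula holds.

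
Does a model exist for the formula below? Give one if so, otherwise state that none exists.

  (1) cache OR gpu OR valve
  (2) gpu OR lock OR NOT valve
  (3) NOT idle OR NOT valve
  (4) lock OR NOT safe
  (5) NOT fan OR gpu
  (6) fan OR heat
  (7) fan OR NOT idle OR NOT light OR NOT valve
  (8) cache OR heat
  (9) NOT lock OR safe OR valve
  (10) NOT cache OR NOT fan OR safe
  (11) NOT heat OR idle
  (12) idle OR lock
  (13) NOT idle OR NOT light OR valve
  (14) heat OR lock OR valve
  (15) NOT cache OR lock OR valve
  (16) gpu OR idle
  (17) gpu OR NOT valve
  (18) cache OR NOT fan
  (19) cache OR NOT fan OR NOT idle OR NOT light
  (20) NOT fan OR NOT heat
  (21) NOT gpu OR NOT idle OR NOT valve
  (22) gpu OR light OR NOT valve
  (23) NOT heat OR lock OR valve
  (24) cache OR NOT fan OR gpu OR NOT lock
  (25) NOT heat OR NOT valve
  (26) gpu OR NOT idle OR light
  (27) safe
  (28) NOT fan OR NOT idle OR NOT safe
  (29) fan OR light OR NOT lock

idle: False; cache: True; lock: True; heat: False; fan: True; light: True; valve: True; gpu: True; safe: True

Unit clause (safe) forces safe = True.
In (lock OR NOT safe) only lock is left, so lock = True.
Try idle = True:
  (NOT idle OR NOT valve) forces valve = False.
  (NOT idle OR NOT light OR valve) forces light = False.
  (gpu OR NOT idle OR light) forces gpu = True.
  (NOT fan OR NOT idle OR NOT safe) forces fan = False.
  clause (fan OR light OR NOT lock) is falsified — backtrack.
So idle = False.
  then (NOT heat OR idle) forces heat = False.
  then (gpu OR idle) forces gpu = True.
  then (fan OR heat) forces fan = True.
  then (cache OR heat) forces cache = True.
Set light = True.
Set valve = True.
All clauses satisfied.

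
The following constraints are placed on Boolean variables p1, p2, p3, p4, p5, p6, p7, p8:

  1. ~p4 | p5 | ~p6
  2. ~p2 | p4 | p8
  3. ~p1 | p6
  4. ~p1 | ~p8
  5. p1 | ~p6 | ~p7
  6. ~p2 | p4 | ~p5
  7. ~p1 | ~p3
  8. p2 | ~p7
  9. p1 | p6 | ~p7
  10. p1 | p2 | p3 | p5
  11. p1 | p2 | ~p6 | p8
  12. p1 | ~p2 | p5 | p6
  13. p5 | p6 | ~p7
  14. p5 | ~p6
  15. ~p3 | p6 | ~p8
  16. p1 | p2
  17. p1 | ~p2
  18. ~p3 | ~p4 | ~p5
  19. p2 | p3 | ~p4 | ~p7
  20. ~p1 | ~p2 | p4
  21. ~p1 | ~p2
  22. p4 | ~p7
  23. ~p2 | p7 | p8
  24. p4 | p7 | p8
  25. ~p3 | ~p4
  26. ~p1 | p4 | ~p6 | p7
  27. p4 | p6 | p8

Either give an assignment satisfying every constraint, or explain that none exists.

p1=T; p2=F; p3=F; p4=T; p5=T; p6=T; p7=F; p8=F

Try p1 = False:
  (p1 | p2) forces p2 = True.
  clause (p1 | ~p2) is falsified — backtrack.
So p1 = True.
  then (~p1 | p6) forces p6 = True.
  then (~p1 | ~p8) forces p8 = False.
  then (~p1 | ~p3) forces p3 = False.
  then (p5 | ~p6) forces p5 = True.
  then (~p1 | ~p2) forces p2 = False.
  then (p2 | ~p7) forces p7 = False.
  then (p4 | p7 | p8) forces p4 = True.
All clauses satisfied.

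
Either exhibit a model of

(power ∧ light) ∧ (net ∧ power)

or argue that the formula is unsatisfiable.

power=T; light=T; net=T

  power ∧ light = True
  net ∧ power = True
Both conjuncts True, so the formula holds.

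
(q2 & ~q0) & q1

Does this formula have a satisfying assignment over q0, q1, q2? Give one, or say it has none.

q0 = False, q1 = True, q2 = True

  q2 & ~q0 = True
    ~q0 = True
Both conjuncts True, so the formula holds.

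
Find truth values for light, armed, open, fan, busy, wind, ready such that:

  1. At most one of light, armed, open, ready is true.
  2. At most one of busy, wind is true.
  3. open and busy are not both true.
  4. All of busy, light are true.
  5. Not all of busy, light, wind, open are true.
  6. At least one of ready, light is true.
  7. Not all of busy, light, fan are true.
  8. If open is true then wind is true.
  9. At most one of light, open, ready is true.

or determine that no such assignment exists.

light = True; armed = False; open = False; fan = False; busy = True; wind = False; ready = False

  (1) {light, armed, open, ready}: 1 true — at most one ✓
  (2) {busy, wind}: 1 true — at most one ✓
  (3) open=F, busy=T — not both ✓
  (4) {busy, light}: all 2 true ✓
  (5) {busy, light, wind, open}: 2/4 true — not all ✓
  (6) {ready, light}: 1 true — at least one ✓
  (7) {busy, light, fan}: 2/3 true — not all ✓
  (8) open=F ⇒ wind: vacuous ✓
  (9) {light, open, ready}: 1 true — at most one ✓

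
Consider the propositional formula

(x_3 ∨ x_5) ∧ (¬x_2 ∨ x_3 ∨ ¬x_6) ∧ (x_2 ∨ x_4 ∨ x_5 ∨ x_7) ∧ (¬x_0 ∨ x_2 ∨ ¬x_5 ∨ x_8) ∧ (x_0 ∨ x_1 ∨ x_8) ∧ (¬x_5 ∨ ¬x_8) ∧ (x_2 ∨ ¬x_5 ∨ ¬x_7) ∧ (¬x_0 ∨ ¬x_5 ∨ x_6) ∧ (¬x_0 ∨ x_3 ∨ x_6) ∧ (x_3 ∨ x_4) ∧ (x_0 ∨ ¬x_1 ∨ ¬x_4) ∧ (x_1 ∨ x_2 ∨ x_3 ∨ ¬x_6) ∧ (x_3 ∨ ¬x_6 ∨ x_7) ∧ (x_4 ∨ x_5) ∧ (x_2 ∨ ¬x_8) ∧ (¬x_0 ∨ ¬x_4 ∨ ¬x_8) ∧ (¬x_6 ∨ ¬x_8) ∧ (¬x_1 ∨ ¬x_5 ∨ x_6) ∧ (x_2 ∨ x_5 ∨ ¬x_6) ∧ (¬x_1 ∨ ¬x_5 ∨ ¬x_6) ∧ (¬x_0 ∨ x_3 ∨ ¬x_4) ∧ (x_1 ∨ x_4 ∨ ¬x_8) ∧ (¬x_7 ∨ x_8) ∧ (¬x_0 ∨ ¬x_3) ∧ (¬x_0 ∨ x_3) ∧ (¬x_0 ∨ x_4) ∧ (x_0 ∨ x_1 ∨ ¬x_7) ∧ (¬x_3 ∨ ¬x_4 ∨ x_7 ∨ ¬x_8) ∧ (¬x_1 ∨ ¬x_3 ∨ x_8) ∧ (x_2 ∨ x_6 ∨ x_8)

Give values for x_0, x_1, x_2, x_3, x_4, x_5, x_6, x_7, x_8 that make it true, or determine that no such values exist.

No satisfying assignment exists.

Case x_0 = True:
  (¬x_0 ∨ ¬x_3) forces x_3 = False.
  Clause (¬x_0 ∨ x_3) is falsified — contradiction.
Case x_0 = False:
  If x_8 = True:
    (¬x_5 ∨ ¬x_8) forces x_5 = False.
    (x_3 ∨ x_5) forces x_3 = True.
    (x_4 ∨ x_5) forces x_4 = True.
    (x_0 ∨ ¬x_1 ∨ ¬x_4) forces x_1 = False.
    (x_2 ∨ ¬x_8) forces x_2 = True.
    (¬x_6 ∨ ¬x_8) forces x_6 = False.
    (x_0 ∨ x_1 ∨ ¬x_7) forces x_7 = False.
    clause (¬x_3 ∨ ¬x_4 ∨ x_7 ∨ ¬x_8) is falsified.
  If x_8 = False:
    (x_0 ∨ x_1 ∨ x_8) forces x_1 = True.
    (x_0 ∨ ¬x_1 ∨ ¬x_4) forces x_4 = False.
    (x_3 ∨ x_4) forces x_3 = True.
    clause (¬x_1 ∨ ¬x_3 ∨ x_8) is falsified.
  Every sub-case reaches a contradiction.
Both cases fail, so the formula is unsatisfiable.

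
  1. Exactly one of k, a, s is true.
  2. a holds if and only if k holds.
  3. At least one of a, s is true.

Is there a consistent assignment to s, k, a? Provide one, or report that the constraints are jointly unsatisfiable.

s=T, k=F, a=F

  (1) {k, a, s}: 1 true — exactly one ✓
  (2) a=F, k=F — same ✓
  (3) {a, s}: 1 true — at least one ✓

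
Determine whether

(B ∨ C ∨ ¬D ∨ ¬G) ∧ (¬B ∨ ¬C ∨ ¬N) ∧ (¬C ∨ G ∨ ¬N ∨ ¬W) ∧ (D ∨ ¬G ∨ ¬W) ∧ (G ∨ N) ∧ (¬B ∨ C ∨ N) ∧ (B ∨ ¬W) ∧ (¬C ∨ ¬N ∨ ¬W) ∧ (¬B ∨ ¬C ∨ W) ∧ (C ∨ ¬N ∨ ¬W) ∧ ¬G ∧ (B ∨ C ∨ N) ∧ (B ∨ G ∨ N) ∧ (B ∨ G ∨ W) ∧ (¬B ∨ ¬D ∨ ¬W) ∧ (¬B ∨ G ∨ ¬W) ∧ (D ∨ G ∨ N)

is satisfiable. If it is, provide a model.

G: False, W: False, D: False, B: True, N: True, C: False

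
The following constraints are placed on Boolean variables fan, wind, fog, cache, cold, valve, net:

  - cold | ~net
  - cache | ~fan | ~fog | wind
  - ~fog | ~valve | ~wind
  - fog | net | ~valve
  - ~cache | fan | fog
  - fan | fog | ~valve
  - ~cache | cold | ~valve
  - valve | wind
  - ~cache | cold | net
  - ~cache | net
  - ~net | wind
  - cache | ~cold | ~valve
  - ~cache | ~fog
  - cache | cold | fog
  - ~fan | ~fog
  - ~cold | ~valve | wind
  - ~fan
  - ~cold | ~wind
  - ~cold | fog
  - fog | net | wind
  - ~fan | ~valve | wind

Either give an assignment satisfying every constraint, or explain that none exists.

fan = False, wind = False, fog = True, cache = False, cold = False, valve = True, net = False

Unit clause (~fan) forces fan = False.
Set wind = False.
  then (valve | wind) forces valve = True.
  then (~net | wind) forces net = False.
  then (~cold | ~valve | wind) forces cold = False.
  then (fog | net | wind) forces fog = True.
  then (~cache | cold | ~valve) forces cache = False.
All clauses satisfied.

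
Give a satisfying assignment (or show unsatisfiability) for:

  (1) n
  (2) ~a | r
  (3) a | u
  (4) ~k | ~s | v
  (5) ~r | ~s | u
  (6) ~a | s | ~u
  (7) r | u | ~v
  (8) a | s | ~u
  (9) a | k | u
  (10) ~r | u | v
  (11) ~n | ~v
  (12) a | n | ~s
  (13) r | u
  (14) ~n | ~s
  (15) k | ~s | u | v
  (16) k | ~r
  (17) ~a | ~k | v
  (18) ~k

The formula is unsatisfiable.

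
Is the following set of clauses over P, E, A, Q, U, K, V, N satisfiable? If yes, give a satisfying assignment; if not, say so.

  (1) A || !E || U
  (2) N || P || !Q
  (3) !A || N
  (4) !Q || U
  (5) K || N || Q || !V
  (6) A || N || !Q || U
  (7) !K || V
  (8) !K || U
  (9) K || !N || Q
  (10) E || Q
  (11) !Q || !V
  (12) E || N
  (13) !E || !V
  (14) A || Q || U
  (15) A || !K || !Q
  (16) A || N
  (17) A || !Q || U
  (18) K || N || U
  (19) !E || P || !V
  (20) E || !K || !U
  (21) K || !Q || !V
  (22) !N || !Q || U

P = True, E = True, A = True, Q = True, U = True, K = False, V = False, N = True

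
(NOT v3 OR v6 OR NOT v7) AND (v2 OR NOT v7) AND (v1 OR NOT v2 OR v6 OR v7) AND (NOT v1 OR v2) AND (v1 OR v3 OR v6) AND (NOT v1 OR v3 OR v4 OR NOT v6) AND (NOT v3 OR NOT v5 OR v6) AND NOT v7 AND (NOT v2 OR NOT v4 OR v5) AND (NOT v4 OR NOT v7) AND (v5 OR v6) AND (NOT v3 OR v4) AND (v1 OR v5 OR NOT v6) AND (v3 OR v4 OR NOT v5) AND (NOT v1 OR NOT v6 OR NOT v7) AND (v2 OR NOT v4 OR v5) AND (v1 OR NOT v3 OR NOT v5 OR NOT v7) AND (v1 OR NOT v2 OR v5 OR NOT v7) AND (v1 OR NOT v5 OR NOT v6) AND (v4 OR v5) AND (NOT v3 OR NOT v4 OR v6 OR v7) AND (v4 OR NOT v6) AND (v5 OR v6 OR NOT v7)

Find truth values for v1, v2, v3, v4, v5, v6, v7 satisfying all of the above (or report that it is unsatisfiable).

v1=T; v2=T; v3=T; v4=T; v5=T; v6=T; v7=F

Unit clause (NOT v7) forces v7 = False.
Set v1 = True.
  then (NOT v1 OR v2) forces v2 = True.
Set v3 = True.
  then (NOT v3 OR v4) forces v4 = True.
  then (NOT v3 OR NOT v4 OR v6 OR v7) forces v6 = True.
  then (NOT v2 OR NOT v4 OR v5) forces v5 = True.
All clauses satisfied.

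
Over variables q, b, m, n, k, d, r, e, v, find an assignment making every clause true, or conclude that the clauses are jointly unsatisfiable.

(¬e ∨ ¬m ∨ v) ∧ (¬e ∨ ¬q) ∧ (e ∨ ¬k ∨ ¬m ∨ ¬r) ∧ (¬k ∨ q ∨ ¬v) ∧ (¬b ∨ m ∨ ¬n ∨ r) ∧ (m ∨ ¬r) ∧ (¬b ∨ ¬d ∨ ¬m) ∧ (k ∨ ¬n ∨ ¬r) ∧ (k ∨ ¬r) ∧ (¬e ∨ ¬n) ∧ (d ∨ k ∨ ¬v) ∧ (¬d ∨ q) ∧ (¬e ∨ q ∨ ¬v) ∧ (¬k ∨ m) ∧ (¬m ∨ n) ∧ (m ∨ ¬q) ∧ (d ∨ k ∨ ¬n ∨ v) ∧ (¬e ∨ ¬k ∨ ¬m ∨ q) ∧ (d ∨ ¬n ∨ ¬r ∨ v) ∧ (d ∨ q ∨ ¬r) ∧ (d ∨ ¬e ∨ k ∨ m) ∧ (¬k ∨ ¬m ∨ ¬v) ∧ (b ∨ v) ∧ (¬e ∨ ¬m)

q = True, b = False, m = True, n = True, k = False, d = True, r = False, e = False, v = True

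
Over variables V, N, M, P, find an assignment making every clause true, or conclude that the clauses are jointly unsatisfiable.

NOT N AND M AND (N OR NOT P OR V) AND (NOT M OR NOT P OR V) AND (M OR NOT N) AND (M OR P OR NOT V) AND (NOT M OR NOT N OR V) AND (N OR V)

Unit clause (NOT N) forces N = False.
Unit clause (M) forces M = True.
In (N OR V) only V is left, so V = True.
Set P = False.
Check each clause:
  (NOT N): NOT N holds.
  (M): M holds.
  (N OR NOT P OR V): NOT P holds.
  (NOT M OR NOT P OR V): NOT P holds.
  (M OR NOT N): M holds.
  (M OR P OR NOT V): M holds.
  (NOT M OR NOT N OR V): NOT N holds.
  (N OR V): V holds.
All clauses satisfied.

V=T, N=F, M=T, P=F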